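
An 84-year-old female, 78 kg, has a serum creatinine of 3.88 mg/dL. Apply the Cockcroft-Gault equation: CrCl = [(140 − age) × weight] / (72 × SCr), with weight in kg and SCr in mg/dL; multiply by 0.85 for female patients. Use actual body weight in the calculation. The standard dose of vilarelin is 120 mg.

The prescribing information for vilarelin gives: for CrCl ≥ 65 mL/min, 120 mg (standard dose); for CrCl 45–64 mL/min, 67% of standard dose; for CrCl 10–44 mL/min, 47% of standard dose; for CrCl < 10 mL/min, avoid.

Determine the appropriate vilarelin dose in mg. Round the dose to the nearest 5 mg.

55 mg

CrCl = (140 − 84) × 78 / (72 × 3.88) × 0.85 = 4368.0 / 279.36 × 0.85 ≈ 13.3 mL/min
CrCl ≈ 13 mL/min → bracket 10–44 mL/min.
47% of 120 mg = 56.4 mg → 55 mg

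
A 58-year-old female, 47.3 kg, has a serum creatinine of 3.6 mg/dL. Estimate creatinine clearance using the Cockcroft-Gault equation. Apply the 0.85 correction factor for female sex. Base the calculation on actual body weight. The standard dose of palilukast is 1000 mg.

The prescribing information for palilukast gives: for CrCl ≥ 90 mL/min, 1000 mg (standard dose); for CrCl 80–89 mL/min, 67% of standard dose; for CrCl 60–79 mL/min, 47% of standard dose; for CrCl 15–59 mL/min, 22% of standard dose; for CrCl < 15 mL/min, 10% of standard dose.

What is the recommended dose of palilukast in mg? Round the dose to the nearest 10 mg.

100 mg

CrCl = (140 − 58) × 47.3 / (72 × 3.6) × 0.85 = 3878.6 / 259.20 × 0.85 ≈ 12.7 mL/min
CrCl ≈ 13 mL/min → bracket < 15 mL/min.
10% of 1000 mg = 100 mg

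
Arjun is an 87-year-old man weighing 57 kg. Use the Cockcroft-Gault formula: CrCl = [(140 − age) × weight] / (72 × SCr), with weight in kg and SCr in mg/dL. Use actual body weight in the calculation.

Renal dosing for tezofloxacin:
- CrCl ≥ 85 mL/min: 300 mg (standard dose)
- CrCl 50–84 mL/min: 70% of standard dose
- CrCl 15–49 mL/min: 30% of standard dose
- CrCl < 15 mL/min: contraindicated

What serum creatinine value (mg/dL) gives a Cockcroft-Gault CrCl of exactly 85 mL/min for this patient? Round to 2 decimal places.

0.49 mg/dL

Standard dose requires CrCl ≥ 85 mL/min.
Set (140 − 87) × 57 / (72 × SCr) = 85
SCr = (140 − 87) × 57 / (72 × 85) = 0.494 mg/dL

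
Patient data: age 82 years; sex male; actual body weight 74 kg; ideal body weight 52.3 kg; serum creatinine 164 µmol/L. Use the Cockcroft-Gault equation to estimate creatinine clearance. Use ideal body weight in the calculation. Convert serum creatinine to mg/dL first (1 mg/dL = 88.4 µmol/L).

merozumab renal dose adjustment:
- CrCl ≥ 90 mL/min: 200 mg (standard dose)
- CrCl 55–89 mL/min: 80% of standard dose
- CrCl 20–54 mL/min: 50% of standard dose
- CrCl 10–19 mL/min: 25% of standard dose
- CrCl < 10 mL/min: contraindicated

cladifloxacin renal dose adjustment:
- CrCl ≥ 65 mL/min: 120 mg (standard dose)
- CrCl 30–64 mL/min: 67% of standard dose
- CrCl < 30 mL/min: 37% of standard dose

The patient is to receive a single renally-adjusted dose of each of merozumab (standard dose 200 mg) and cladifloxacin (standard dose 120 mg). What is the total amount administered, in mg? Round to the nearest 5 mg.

SCr = 164 / 88.4 = 1.855 mg/dL
CrCl = (140 − 82) × 52.3 / (72 × 1.855) = 3033.4 / 133.56 ≈ 22.7 mL/min
CrCl ≈ 23 mL/min.
merozumab: 20–54 mL/min → 50% of 200 mg = 100 mg.
cladifloxacin: < 30 mL/min → 37% of 120 mg = 44.4 mg.
Total = 100 + 44.4 = 144.4 mg.

145 mg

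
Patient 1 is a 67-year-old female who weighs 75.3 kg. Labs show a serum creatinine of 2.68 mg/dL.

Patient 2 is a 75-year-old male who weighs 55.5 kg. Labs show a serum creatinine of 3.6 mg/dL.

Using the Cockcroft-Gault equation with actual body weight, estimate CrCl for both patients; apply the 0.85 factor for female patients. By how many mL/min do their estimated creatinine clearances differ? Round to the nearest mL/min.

10 mL/min

Patient 1: CrCl = (140 − 67) × 75.3 / (72 × 2.68) × 0.85 = 5496.9 / 192.96 × 0.85 ≈ 24.2 mL/min
Patient 2: CrCl = (140 − 75) × 55.5 / (72 × 3.6) = 3607.5 / 259.20 ≈ 13.9 mL/min
|24.2 − 13.9| = 10.3 mL/min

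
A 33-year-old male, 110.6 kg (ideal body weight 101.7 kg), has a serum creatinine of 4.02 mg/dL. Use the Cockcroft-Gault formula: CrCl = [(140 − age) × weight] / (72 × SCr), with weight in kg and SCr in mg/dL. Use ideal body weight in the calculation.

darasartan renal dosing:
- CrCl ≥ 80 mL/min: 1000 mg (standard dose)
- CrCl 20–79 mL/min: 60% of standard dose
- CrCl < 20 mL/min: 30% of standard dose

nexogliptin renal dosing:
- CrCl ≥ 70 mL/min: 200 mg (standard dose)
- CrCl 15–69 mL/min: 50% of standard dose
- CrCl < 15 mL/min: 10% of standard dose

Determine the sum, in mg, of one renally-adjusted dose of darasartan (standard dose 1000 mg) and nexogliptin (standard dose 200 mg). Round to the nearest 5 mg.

CrCl = (140 − 33) × 101.7 / (72 × 4.02) = 10881.9 / 289.44 ≈ 37.6 mL/min
CrCl ≈ 38 mL/min.
darasartan: 20–79 mL/min → 60% of 1000 mg = 600 mg.
nexogliptin: 15–69 mL/min → 50% of 200 mg = 100 mg.
Total = 600 + 100 = 700 mg.

700 mg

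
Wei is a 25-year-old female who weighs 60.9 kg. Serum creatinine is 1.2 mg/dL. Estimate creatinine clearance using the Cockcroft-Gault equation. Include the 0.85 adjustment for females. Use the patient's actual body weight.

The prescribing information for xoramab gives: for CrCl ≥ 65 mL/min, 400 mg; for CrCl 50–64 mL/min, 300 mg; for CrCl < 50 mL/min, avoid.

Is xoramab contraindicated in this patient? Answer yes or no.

no

CrCl = (140 − 25) × 60.9 / (72 × 1.2) × 0.85 = 7003.5 / 86.40 × 0.85 ≈ 68.9 mL/min
CrCl ≈ 69 mL/min, which is ≥ 50 mL/min.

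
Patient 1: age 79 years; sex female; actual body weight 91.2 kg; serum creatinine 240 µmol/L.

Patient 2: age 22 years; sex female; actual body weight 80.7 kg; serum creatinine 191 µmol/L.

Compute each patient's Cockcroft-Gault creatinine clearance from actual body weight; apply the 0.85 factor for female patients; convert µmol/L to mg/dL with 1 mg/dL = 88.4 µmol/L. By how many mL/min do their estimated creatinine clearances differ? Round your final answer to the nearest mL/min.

28 mL/min

Patient 1: SCr = 240 / 88.4 = 2.715 mg/dL
Patient 1: CrCl = (140 − 79) × 91.2 / (72 × 2.715) × 0.85 = 5563.2 / 195.48 × 0.85 ≈ 24.2 mL/min
Patient 2: SCr = 191 / 88.4 = 2.161 mg/dL
Patient 2: CrCl = (140 − 22) × 80.7 / (72 × 2.161) × 0.85 = 9522.6 / 155.59 × 0.85 ≈ 52.0 mL/min
|24.2 − 52.0| = 27.8 mL/min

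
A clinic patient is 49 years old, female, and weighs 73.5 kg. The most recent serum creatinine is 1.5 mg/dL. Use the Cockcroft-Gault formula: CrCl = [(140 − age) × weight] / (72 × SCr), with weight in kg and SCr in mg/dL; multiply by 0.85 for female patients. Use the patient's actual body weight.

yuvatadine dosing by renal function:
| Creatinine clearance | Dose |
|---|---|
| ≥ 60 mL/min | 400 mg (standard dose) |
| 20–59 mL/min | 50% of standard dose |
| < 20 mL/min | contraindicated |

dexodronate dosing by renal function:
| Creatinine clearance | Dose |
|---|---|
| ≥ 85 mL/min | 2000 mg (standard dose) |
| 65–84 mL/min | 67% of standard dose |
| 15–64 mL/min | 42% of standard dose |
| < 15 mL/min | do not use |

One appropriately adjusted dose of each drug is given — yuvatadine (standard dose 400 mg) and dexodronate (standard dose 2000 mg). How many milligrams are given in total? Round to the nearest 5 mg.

CrCl = (140 − 49) × 73.5 / (72 × 1.5) × 0.85 = 6688.5 / 108.00 × 0.85 ≈ 52.6 mL/min
CrCl ≈ 53 mL/min.
yuvatadine: 20–59 mL/min → 50% of 400 mg = 200 mg.
dexodronate: 15–64 mL/min → 42% of 2000 mg = 840 mg.
Total = 200 + 840 = 1040 mg.

1040 mg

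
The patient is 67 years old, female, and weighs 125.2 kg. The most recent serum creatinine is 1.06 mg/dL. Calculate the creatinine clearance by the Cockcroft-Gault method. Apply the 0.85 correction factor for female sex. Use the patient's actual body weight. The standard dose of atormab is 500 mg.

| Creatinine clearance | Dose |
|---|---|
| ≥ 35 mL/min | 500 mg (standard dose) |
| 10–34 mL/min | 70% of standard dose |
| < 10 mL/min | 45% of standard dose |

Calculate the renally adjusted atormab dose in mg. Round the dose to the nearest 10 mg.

500 mg

CrCl = (140 − 67) × 125.2 / (72 × 1.06) × 0.85 = 9139.6 / 76.32 × 0.85 ≈ 101.8 mL/min
CrCl ≈ 102 mL/min → bracket ≥ 35 mL/min.
100% of 500 mg = 500 mg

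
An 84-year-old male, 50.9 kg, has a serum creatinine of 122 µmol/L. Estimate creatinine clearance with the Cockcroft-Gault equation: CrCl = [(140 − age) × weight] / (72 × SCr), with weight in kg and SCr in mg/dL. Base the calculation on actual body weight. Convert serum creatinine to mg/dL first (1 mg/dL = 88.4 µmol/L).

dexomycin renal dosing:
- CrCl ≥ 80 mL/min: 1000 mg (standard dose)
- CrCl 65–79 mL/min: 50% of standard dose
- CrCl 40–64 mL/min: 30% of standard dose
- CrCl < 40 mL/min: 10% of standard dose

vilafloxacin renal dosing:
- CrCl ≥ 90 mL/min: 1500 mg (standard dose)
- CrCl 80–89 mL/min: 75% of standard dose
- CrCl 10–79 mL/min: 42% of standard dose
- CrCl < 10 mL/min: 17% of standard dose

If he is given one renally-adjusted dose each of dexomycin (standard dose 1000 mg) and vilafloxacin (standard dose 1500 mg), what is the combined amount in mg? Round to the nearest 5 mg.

SCr = 122 / 88.4 = 1.38 mg/dL
CrCl = (140 − 84) × 50.9 / (72 × 1.38) = 2850.4 / 99.36 ≈ 28.7 mL/min
CrCl ≈ 29 mL/min.
dexomycin: < 40 mL/min → 10% of 1000 mg = 100 mg.
vilafloxacin: 10–79 mL/min → 42% of 1500 mg = 630 mg.
Total = 100 + 630 = 730 mg.

730 mg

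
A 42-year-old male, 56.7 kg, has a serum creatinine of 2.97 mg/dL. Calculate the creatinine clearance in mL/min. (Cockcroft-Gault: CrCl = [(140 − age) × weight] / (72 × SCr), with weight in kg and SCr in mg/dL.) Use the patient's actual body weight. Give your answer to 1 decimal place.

CrCl = (140 − 42) × 56.7 / (72 × 2.97) = 5556.6 / 213.84 ≈ 26.0 mL/min

26.0 mL/min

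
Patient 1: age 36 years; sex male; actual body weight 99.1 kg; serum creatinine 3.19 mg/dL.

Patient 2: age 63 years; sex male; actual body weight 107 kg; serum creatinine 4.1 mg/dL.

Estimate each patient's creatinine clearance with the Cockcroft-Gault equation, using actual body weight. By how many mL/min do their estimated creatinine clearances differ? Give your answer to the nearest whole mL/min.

17 mL/min

Patient 1: CrCl = (140 − 36) × 99.1 / (72 × 3.19) = 10306.4 / 229.68 ≈ 44.9 mL/min
Patient 2: CrCl = (140 − 63) × 107 / (72 × 4.1) = 8239.0 / 295.20 ≈ 27.9 mL/min
|44.9 − 27.9| = 17.0 mL/min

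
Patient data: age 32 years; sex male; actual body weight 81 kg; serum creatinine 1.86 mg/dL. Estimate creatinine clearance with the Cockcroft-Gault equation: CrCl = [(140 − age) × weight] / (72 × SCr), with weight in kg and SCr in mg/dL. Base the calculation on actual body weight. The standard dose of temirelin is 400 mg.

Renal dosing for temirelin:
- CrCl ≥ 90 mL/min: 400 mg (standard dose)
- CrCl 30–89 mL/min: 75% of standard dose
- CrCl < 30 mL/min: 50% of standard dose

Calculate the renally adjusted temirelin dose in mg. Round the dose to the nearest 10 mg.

CrCl = (140 − 32) × 81 / (72 × 1.86) = 8748.0 / 133.92 ≈ 65.3 mL/min
CrCl ≈ 65 mL/min → bracket 30–89 mL/min.
75% of 400 mg = 300 mg

300 mg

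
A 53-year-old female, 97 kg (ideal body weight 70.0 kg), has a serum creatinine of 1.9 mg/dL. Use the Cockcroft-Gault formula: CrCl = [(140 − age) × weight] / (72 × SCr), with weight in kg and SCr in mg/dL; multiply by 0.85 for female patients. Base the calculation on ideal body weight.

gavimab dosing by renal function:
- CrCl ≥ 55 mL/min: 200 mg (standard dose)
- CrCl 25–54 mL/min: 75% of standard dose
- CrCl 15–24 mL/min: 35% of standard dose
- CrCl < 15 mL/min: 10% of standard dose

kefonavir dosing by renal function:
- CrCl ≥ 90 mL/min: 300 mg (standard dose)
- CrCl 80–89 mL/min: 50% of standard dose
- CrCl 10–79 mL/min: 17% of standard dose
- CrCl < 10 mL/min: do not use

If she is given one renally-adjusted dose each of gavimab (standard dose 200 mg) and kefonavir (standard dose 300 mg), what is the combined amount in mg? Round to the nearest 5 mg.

CrCl = (140 − 53) × 70 / (72 × 1.9) × 0.85 = 6090.0 / 136.80 × 0.85 ≈ 37.8 mL/min
CrCl ≈ 38 mL/min.
gavimab: 25–54 mL/min → 75% of 200 mg = 150 mg.
kefonavir: 10–79 mL/min → 17% of 300 mg = 51 mg.
Total = 150 + 51 = 201 mg.

200 mg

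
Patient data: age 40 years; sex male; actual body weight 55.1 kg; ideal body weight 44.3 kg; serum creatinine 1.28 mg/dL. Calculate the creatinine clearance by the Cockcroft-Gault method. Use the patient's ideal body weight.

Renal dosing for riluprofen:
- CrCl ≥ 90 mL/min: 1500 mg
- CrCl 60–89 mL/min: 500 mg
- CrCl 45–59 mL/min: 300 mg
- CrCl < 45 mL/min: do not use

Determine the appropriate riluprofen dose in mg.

CrCl = (140 − 40) × 44.3 / (72 × 1.28) = 4430.0 / 92.16 ≈ 48.1 mL/min
CrCl ≈ 48 mL/min → bracket 45–59 mL/min.
Dose for this bracket: 300 mg.

300 mg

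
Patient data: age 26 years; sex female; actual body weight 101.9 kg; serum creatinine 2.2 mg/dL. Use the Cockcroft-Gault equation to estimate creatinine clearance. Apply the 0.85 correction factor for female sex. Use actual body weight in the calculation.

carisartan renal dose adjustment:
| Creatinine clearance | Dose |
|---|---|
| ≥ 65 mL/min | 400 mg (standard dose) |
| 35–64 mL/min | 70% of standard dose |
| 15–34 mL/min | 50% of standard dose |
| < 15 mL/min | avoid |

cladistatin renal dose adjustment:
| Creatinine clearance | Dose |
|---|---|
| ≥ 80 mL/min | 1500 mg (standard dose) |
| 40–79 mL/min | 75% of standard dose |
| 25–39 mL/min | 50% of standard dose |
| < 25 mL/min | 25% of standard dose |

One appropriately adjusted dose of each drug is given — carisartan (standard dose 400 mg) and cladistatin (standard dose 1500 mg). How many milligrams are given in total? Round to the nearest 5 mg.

1405 mg

CrCl = (140 − 26) × 101.9 / (72 × 2.2) × 0.85 = 11616.6 / 158.40 × 0.85 ≈ 62.3 mL/min
CrCl ≈ 62 mL/min.
carisartan: 35–64 mL/min → 70% of 400 mg = 280 mg.
cladistatin: 40–79 mL/min → 75% of 1500 mg = 1125 mg.
Total = 280 + 1125 = 1405 mg.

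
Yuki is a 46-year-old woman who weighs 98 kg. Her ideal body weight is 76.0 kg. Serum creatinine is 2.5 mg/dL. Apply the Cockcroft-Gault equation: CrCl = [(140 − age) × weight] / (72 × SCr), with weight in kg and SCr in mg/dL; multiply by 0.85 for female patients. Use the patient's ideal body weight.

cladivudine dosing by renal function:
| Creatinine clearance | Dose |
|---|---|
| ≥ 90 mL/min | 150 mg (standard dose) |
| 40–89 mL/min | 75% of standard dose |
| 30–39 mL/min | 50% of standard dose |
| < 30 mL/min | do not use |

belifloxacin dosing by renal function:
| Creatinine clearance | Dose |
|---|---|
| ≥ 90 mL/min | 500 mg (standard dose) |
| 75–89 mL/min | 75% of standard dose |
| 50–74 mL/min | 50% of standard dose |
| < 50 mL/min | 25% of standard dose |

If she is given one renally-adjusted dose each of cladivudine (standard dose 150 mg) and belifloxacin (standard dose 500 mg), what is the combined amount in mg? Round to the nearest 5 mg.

200 mg

CrCl = (140 − 46) × 76 / (72 × 2.5) × 0.85 = 7144.0 / 180.00 × 0.85 ≈ 33.7 mL/min
CrCl ≈ 34 mL/min.
cladivudine: 30–39 mL/min → 50% of 150 mg = 75 mg.
belifloxacin: < 50 mL/min → 25% of 500 mg = 125 mg.
Total = 75 + 125 = 200 mg.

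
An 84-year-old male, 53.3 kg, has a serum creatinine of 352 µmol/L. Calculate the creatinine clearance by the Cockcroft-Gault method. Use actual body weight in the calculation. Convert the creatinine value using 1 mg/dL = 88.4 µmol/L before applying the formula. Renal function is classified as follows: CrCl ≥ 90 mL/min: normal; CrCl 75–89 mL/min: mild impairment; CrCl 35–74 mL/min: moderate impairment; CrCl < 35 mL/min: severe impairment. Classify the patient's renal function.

SCr = 352 / 88.4 = 3.982 mg/dL
CrCl = (140 − 84) × 53.3 / (72 × 3.982) = 2984.8 / 286.70 ≈ 10.4 mL/min
10 mL/min falls in the 'severe impairment' range.

severe impairment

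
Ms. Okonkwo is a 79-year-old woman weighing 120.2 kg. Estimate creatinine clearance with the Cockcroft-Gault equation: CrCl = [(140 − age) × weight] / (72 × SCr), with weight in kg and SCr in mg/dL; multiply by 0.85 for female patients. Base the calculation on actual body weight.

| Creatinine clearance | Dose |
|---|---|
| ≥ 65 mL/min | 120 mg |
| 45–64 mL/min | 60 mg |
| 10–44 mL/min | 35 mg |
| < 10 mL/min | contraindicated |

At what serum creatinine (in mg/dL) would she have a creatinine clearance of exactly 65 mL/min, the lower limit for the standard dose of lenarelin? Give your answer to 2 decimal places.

Standard dose requires CrCl ≥ 65 mL/min.
Set (140 − 79) × 120.2 × 0.85 / (72 × SCr) = 65
SCr = (140 − 79) × 120.2 × 0.85 / (72 × 65) = 1.332 mg/dL

1.33 mg/dL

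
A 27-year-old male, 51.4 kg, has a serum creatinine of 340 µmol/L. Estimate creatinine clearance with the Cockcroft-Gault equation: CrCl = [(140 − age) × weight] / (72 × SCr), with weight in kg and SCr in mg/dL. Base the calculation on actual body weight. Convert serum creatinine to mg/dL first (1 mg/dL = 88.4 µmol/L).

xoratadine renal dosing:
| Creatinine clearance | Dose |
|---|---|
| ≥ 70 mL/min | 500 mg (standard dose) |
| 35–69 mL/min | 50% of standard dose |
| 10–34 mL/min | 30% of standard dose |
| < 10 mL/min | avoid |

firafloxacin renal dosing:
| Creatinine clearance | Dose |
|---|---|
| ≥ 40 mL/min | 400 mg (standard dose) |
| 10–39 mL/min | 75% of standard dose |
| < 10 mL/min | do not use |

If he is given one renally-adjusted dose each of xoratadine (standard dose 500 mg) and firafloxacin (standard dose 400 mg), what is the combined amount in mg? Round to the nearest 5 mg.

450 mg

SCr = 340 / 88.4 = 3.846 mg/dL
CrCl = (140 − 27) × 51.4 / (72 × 3.846) = 5808.2 / 276.91 ≈ 21.0 mL/min
CrCl ≈ 21 mL/min.
xoratadine: 10–34 mL/min → 30% of 500 mg = 150 mg.
firafloxacin: 10–39 mL/min → 75% of 400 mg = 300 mg.
Total = 150 + 300 = 450 mg.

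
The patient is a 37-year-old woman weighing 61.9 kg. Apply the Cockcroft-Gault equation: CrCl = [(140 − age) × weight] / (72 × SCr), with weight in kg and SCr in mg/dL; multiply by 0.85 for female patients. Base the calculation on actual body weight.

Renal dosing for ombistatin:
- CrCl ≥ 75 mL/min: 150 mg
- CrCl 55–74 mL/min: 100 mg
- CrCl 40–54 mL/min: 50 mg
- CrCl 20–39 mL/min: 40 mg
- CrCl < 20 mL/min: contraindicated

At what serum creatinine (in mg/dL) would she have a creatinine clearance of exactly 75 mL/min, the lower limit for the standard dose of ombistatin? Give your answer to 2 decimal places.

1.00 mg/dL

Standard dose requires CrCl ≥ 75 mL/min.
Set (140 − 37) × 61.9 × 0.85 / (72 × SCr) = 75
SCr = (140 − 37) × 61.9 × 0.85 / (72 × 75) = 1.004 mg/dL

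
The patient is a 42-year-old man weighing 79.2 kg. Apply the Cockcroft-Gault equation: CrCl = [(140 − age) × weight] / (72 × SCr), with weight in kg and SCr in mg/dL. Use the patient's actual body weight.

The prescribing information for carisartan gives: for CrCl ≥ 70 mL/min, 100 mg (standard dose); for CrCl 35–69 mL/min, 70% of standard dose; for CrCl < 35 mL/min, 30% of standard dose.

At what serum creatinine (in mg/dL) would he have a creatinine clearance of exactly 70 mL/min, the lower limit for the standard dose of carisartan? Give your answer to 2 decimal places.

1.54 mg/dL

Standard dose requires CrCl ≥ 70 mL/min.
Set (140 − 42) × 79.2 / (72 × SCr) = 70
SCr = (140 − 42) × 79.2 / (72 × 70) = 1.540 mg/dL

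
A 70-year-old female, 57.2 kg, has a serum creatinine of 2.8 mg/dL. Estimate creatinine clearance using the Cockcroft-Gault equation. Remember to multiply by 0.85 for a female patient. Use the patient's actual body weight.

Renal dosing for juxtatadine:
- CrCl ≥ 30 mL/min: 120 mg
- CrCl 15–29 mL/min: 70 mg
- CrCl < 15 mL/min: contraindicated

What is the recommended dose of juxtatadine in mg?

CrCl = (140 − 70) × 57.2 / (72 × 2.8) × 0.85 = 4004.0 / 201.60 × 0.85 ≈ 16.9 mL/min
CrCl ≈ 17 mL/min → bracket 15–29 mL/min.
Dose for this bracket: 70 mg.

70 mg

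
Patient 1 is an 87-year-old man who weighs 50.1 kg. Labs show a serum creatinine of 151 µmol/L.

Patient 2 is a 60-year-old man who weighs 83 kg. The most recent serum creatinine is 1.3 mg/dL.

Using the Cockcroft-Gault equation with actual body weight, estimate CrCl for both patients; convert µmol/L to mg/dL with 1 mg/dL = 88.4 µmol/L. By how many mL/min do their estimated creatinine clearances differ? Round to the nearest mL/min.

49 mL/min

Patient 1: SCr = 151 / 88.4 = 1.708 mg/dL
Patient 1: CrCl = (140 − 87) × 50.1 / (72 × 1.708) = 2655.3 / 122.98 ≈ 21.6 mL/min
Patient 2: CrCl = (140 − 60) × 83 / (72 × 1.3) = 6640.0 / 93.60 ≈ 70.9 mL/min
|21.6 − 70.9| = 49.3 mL/min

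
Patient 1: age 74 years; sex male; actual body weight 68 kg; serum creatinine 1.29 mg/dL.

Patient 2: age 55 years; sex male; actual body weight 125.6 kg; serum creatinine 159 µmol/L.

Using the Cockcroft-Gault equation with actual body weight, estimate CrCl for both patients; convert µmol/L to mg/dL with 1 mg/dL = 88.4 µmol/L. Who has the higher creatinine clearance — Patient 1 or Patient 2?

Patient 1: CrCl = (140 − 74) × 68 / (72 × 1.29) = 4488.0 / 92.88 ≈ 48.3 mL/min
Patient 2: SCr = 159 / 88.4 = 1.799 mg/dL
Patient 2: CrCl = (140 − 55) × 125.6 / (72 × 1.799) = 10676.0 / 129.53 ≈ 82.4 mL/min
48.3 vs 82.4 mL/min → Patient 2 is higher.

Patient 2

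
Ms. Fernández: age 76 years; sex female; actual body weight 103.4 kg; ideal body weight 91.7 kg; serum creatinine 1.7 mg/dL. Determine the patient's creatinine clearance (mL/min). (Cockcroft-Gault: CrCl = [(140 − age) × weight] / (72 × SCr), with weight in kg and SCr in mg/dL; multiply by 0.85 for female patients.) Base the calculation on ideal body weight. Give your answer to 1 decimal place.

40.8 mL/min

CrCl = (140 − 76) × 91.7 / (72 × 1.7) × 0.85 = 5868.8 / 122.40 × 0.85 ≈ 40.8 mL/min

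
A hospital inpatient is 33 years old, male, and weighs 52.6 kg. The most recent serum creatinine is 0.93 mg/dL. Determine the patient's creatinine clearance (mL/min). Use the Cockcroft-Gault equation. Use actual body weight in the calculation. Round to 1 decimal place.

CrCl = (140 − 33) × 52.6 / (72 × 0.93) = 5628.2 / 66.96 ≈ 84.1 mL/min

84.1 mL/min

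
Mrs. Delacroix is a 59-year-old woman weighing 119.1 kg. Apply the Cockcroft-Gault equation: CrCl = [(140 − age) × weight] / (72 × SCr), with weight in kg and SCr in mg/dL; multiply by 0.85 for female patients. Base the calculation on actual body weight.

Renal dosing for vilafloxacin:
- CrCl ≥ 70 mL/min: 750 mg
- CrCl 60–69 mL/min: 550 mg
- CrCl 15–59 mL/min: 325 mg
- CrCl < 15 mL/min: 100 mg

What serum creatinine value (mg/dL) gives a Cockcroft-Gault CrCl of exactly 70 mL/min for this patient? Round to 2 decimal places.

1.63 mg/dL

Standard dose requires CrCl ≥ 70 mL/min.
Set (140 − 59) × 119.1 × 0.85 / (72 × SCr) = 70
SCr = (140 − 59) × 119.1 × 0.85 / (72 × 70) = 1.627 mg/dL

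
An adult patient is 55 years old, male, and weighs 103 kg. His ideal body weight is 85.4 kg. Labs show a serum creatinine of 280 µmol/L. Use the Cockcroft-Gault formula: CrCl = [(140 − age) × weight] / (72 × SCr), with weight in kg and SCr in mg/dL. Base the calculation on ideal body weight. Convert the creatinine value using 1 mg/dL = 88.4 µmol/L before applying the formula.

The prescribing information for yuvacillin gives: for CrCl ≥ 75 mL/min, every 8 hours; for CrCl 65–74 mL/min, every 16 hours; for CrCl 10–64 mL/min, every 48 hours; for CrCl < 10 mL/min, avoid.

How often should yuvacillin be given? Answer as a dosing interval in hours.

SCr = 280 / 88.4 = 3.167 mg/dL
CrCl = (140 − 55) × 85.4 / (72 × 3.167) = 7259.0 / 228.02 ≈ 31.8 mL/min
CrCl ≈ 32 mL/min → bracket 10–64 mL/min → every 48 hours.

every 48 hours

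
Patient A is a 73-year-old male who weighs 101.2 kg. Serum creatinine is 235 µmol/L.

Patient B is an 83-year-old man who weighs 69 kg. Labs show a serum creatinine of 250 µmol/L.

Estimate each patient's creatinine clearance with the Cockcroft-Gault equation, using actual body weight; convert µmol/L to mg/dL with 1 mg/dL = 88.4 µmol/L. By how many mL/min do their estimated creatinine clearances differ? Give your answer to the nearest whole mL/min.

Patient A: SCr = 235 / 88.4 = 2.658 mg/dL
Patient A: CrCl = (140 − 73) × 101.2 / (72 × 2.658) = 6780.4 / 191.38 ≈ 35.4 mL/min
Patient B: SCr = 250 / 88.4 = 2.828 mg/dL
Patient B: CrCl = (140 − 83) × 69 / (72 × 2.828) = 3933.0 / 203.62 ≈ 19.3 mL/min
|35.4 − 19.3| = 16.1 mL/min

16 mL/min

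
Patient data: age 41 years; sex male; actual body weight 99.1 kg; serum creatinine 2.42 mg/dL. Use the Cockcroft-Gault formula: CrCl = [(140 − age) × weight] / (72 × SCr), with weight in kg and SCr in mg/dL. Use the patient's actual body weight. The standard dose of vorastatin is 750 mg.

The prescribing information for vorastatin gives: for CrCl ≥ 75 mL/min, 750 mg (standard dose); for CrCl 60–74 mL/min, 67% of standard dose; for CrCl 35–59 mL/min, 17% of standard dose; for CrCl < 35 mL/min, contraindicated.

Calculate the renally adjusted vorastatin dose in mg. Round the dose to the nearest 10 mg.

130 mg

CrCl = (140 − 41) × 99.1 / (72 × 2.42) = 9810.9 / 174.24 ≈ 56.3 mL/min
CrCl ≈ 56 mL/min → bracket 35–59 mL/min.
17% of 750 mg = 127.5 mg → 130 mg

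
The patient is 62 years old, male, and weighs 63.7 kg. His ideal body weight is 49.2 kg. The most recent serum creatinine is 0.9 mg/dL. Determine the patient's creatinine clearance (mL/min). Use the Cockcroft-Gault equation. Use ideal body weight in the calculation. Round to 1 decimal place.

CrCl = (140 − 62) × 49.2 / (72 × 0.9) = 3837.6 / 64.80 ≈ 59.2 mL/min

59.2 mL/min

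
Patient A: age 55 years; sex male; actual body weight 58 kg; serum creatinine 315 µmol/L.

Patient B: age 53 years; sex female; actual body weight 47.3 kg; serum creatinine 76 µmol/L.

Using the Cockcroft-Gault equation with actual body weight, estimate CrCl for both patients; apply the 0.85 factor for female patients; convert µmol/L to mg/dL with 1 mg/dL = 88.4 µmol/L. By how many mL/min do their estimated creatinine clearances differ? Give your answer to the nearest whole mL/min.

37 mL/min

Patient A: SCr = 315 / 88.4 = 3.563 mg/dL
Patient A: CrCl = (140 − 55) × 58 / (72 × 3.563) = 4930.0 / 256.54 ≈ 19.2 mL/min
Patient B: SCr = 76 / 88.4 = 0.86 mg/dL
Patient B: CrCl = (140 − 53) × 47.3 / (72 × 0.86) × 0.85 = 4115.1 / 61.92 × 0.85 ≈ 56.5 mL/min
|19.2 − 56.5| = 37.3 mL/min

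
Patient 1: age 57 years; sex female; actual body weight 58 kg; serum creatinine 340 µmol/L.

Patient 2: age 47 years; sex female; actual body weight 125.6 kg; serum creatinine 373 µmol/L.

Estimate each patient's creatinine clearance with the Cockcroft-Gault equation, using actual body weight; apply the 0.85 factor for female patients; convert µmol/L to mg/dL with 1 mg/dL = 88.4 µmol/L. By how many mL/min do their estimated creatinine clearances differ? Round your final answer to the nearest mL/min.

Patient 1: SCr = 340 / 88.4 = 3.846 mg/dL
Patient 1: CrCl = (140 − 57) × 58 / (72 × 3.846) × 0.85 = 4814.0 / 276.91 × 0.85 ≈ 14.8 mL/min
Patient 2: SCr = 373 / 88.4 = 4.219 mg/dL
Patient 2: CrCl = (140 − 47) × 125.6 / (72 × 4.219) × 0.85 = 11680.8 / 303.77 × 0.85 ≈ 32.7 mL/min
|14.8 − 32.7| = 17.9 mL/min

18 mL/min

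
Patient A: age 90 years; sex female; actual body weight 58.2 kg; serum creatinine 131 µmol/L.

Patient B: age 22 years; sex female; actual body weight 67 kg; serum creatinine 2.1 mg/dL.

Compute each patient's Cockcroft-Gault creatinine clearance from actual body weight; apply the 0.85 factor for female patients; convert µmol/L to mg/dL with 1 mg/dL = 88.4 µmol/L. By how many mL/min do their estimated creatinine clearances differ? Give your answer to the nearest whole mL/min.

21 mL/min

Patient A: SCr = 131 / 88.4 = 1.482 mg/dL
Patient A: CrCl = (140 − 90) × 58.2 / (72 × 1.482) × 0.85 = 2910.0 / 106.70 × 0.85 ≈ 23.2 mL/min
Patient B: CrCl = (140 − 22) × 67 / (72 × 2.1) × 0.85 = 7906.0 / 151.20 × 0.85 ≈ 44.4 mL/min
|23.2 − 44.4| = 21.2 mL/min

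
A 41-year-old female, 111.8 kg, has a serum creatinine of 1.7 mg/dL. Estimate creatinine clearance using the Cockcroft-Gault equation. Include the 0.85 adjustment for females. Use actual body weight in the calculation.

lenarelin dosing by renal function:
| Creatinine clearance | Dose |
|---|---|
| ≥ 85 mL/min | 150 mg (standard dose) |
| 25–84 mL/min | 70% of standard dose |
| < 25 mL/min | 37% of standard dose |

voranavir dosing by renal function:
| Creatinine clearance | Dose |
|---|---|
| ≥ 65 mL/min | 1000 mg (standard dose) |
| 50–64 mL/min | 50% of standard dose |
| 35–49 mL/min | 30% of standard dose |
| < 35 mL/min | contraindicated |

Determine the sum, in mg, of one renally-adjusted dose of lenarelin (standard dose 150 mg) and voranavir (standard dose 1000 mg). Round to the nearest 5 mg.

1105 mg

CrCl = (140 − 41) × 111.8 / (72 × 1.7) × 0.85 = 11068.2 / 122.40 × 0.85 ≈ 76.9 mL/min
CrCl ≈ 77 mL/min.
lenarelin: 25–84 mL/min → 70% of 150 mg = 105 mg.
voranavir: ≥ 65 mL/min → 100% of 1000 mg = 1000 mg.
Total = 105 + 1000 = 1105 mg.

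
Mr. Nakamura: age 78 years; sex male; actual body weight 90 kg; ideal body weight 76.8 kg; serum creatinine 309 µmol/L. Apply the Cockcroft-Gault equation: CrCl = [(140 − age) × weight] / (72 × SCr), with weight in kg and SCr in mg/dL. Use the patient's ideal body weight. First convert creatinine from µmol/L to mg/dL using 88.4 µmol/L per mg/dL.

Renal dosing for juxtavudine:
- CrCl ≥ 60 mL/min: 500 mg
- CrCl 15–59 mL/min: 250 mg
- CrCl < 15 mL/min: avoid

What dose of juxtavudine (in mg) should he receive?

SCr = 309 / 88.4 = 3.495 mg/dL
CrCl = (140 − 78) × 76.8 / (72 × 3.495) = 4761.6 / 251.64 ≈ 18.9 mL/min
CrCl ≈ 19 mL/min → bracket 15–59 mL/min.
Dose for this bracket: 250 mg.

250 mg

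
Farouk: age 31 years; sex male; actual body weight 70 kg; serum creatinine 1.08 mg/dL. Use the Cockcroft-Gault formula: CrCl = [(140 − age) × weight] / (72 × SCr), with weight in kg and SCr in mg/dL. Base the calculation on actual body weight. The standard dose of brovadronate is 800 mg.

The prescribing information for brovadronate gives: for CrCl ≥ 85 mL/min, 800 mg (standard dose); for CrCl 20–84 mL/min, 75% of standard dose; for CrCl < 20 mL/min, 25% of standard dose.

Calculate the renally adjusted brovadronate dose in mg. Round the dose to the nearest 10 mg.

CrCl = (140 − 31) × 70 / (72 × 1.08) = 7630.0 / 77.76 ≈ 98.1 mL/min
CrCl ≈ 98 mL/min → bracket ≥ 85 mL/min.
100% of 800 mg = 800 mg

800 mg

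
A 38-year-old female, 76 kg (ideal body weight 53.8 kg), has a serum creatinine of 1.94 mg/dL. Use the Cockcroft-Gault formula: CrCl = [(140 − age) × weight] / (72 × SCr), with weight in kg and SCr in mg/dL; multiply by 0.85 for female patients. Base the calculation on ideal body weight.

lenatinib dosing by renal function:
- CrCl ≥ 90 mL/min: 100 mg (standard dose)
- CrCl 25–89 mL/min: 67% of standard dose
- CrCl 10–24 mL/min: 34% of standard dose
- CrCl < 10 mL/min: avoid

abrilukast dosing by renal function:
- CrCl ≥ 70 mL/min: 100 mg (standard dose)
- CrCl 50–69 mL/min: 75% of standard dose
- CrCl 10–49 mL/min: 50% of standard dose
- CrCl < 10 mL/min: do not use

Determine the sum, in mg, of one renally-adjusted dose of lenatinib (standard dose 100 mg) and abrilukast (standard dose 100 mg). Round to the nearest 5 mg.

115 mg

CrCl = (140 − 38) × 53.8 / (72 × 1.94) × 0.85 = 5487.6 / 139.68 × 0.85 ≈ 33.4 mL/min
CrCl ≈ 33 mL/min.
lenatinib: 25–89 mL/min → 67% of 100 mg = 67 mg.
abrilukast: 10–49 mL/min → 50% of 100 mg = 50 mg.
Total = 67 + 50 = 117 mg.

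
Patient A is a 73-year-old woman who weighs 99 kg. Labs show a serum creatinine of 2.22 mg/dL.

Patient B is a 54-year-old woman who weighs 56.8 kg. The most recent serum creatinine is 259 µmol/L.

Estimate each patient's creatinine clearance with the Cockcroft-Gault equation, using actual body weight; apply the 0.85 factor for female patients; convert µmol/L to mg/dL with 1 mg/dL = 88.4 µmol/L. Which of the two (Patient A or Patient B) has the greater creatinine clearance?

Patient A: CrCl = (140 − 73) × 99 / (72 × 2.22) × 0.85 = 6633.0 / 159.84 × 0.85 ≈ 35.3 mL/min
Patient B: SCr = 259 / 88.4 = 2.93 mg/dL
Patient B: CrCl = (140 − 54) × 56.8 / (72 × 2.93) × 0.85 = 4884.8 / 210.96 × 0.85 ≈ 19.7 mL/min
35.3 vs 19.7 mL/min → Patient A is higher.

Patient A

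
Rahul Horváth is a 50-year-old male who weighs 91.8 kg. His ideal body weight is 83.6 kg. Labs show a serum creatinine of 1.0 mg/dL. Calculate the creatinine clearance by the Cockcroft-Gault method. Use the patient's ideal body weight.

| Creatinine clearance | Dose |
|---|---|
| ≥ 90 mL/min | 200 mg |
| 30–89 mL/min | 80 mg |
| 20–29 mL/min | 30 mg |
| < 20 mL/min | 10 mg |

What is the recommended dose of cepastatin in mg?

CrCl = (140 − 50) × 83.6 / (72 × 1) = 7524.0 / 72.00 ≈ 104.5 mL/min
CrCl ≈ 104 mL/min → bracket ≥ 90 mL/min.
Dose for this bracket: 200 mg.

200 mg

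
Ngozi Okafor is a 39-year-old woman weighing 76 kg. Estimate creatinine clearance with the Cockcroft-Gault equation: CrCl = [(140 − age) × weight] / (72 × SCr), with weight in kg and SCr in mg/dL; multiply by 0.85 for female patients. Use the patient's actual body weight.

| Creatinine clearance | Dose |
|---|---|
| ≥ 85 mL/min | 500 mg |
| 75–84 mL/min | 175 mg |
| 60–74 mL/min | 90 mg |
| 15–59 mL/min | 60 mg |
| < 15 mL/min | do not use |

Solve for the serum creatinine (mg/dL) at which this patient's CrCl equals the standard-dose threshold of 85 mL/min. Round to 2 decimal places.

Standard dose requires CrCl ≥ 85 mL/min.
Set (140 − 39) × 76 × 0.85 / (72 × SCr) = 85
SCr = (140 − 39) × 76 × 0.85 / (72 × 85) = 1.066 mg/dL

1.07 mg/dL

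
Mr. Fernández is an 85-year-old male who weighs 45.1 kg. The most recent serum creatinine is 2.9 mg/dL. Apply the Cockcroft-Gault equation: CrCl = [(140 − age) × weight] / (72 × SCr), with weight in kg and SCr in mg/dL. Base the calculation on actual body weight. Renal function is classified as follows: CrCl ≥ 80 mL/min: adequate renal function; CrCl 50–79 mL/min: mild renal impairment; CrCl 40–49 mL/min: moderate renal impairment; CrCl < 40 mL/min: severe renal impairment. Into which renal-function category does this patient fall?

CrCl = (140 − 85) × 45.1 / (72 × 2.9) = 2480.5 / 208.80 ≈ 11.9 mL/min
12 mL/min falls in the 'severe renal impairment' range.

severe renal impairment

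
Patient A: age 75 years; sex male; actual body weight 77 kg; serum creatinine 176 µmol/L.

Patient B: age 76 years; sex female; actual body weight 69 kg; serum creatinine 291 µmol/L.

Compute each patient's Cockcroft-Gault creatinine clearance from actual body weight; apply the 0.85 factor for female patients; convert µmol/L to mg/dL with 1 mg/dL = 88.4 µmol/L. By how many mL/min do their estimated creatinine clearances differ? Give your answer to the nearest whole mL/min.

19 mL/min

Patient A: SCr = 176 / 88.4 = 1.991 mg/dL
Patient A: CrCl = (140 − 75) × 77 / (72 × 1.991) = 5005.0 / 143.35 ≈ 34.9 mL/min
Patient B: SCr = 291 / 88.4 = 3.292 mg/dL
Patient B: CrCl = (140 − 76) × 69 / (72 × 3.292) × 0.85 = 4416.0 / 237.02 × 0.85 ≈ 15.8 mL/min
|34.9 − 15.8| = 19.1 mL/min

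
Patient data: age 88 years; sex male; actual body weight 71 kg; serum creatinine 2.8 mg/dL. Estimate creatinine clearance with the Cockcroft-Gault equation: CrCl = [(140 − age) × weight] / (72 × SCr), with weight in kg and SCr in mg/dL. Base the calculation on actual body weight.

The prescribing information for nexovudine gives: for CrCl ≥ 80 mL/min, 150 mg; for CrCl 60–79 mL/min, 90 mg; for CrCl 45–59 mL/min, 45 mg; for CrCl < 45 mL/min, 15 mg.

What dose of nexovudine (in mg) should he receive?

CrCl = (140 − 88) × 71 / (72 × 2.8) = 3692.0 / 201.60 ≈ 18.3 mL/min
CrCl ≈ 18 mL/min → bracket < 45 mL/min.
Dose for this bracket: 15 mg.

15 mg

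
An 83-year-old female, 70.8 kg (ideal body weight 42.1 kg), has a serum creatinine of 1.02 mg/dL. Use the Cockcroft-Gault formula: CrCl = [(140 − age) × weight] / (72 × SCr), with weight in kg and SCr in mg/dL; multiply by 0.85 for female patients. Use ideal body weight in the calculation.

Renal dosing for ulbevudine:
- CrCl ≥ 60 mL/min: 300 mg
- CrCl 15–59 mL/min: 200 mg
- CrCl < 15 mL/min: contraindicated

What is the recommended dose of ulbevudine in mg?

200 mg

CrCl = (140 − 83) × 42.1 / (72 × 1.02) × 0.85 = 2399.7 / 73.44 × 0.85 ≈ 27.8 mL/min
CrCl ≈ 28 mL/min → bracket 15–59 mL/min.
Dose for this bracket: 200 mg.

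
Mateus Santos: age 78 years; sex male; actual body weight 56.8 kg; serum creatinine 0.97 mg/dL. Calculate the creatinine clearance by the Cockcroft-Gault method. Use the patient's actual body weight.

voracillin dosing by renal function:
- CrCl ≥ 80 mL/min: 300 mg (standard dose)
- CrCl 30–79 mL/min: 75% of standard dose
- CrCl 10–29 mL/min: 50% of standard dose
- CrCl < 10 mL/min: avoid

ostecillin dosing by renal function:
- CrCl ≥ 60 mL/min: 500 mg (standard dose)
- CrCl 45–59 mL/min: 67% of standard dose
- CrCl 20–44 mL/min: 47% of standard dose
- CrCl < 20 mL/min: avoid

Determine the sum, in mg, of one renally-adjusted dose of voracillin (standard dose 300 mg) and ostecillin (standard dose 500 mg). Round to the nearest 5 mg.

CrCl = (140 − 78) × 56.8 / (72 × 0.97) = 3521.6 / 69.84 ≈ 50.4 mL/min
CrCl ≈ 50 mL/min.
voracillin: 30–79 mL/min → 75% of 300 mg = 225 mg.
ostecillin: 45–59 mL/min → 67% of 500 mg = 335 mg.
Total = 225 + 335 = 560 mg.

560 mg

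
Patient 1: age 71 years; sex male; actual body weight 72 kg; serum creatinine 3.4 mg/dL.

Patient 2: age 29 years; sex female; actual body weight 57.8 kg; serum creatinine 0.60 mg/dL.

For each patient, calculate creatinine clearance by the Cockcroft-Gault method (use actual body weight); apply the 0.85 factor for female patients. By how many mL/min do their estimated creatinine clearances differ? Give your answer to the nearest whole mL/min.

106 mL/min

Patient 1: CrCl = (140 − 71) × 72 / (72 × 3.4) = 4968.0 / 244.80 ≈ 20.3 mL/min
Patient 2: CrCl = (140 − 29) × 57.8 / (72 × 0.6) × 0.85 = 6415.8 / 43.20 × 0.85 ≈ 126.2 mL/min
|20.3 − 126.2| = 105.9 mL/min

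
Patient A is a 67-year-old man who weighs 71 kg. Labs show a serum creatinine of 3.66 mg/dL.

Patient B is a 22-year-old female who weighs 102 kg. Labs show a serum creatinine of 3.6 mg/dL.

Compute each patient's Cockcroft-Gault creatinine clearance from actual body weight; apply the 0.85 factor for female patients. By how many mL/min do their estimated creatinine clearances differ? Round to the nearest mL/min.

Patient A: CrCl = (140 − 67) × 71 / (72 × 3.66) = 5183.0 / 263.52 ≈ 19.7 mL/min
Patient B: CrCl = (140 − 22) × 102 / (72 × 3.6) × 0.85 = 12036.0 / 259.20 × 0.85 ≈ 39.5 mL/min
|19.7 − 39.5| = 19.8 mL/min

20 mL/min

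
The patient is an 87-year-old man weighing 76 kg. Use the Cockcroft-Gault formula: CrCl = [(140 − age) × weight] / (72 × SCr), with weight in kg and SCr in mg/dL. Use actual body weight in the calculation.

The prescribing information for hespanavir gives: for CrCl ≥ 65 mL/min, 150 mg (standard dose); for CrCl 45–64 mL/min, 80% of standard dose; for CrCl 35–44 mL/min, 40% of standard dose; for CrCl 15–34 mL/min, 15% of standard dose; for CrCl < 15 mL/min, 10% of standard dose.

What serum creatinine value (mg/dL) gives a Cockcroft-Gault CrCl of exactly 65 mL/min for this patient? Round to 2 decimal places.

0.86 mg/dL

Standard dose requires CrCl ≥ 65 mL/min.
Set (140 − 87) × 76 / (72 × SCr) = 65
SCr = (140 − 87) × 76 / (72 × 65) = 0.861 mg/dL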